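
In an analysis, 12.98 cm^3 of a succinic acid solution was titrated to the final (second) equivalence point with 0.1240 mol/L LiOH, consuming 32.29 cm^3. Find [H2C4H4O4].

0.154 M

n(LiOH) = 0.1240 x 0.03229 = 0.004004 mol.
At the final (second) equivalence point, 2 mol OH^- react per mol H2C4H4O4, so n(H2C4H4O4) = 0.004004 / 2 = 0.002002 mol.
[H2C4H4O4] = 0.002002 / 0.01298 L = 0.154 M.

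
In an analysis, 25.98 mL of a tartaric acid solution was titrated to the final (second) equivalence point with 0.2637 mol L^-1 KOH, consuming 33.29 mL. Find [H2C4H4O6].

0.169 M

n(KOH) = 0.2637 x 0.03329 = 0.008779 mol.
At the final (second) equivalence point, 2 mol OH^- react per mol H2C4H4O6, so n(H2C4H4O6) = 0.008779 / 2 = 0.004389 mol.
[H2C4H4O6] = 0.004389 / 0.02598 L = 0.169 M.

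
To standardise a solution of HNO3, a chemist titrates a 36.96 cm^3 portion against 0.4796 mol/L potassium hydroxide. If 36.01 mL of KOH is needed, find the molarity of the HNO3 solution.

0.467 M

n(KOH) delivered = 0.4796 x 0.03601 = 0.01727 mol.
For a 1:1 reaction, n(HNO3) = 0.01727 mol.
[HNO3] = 0.01727 mol / 0.03696 L = 0.467 M.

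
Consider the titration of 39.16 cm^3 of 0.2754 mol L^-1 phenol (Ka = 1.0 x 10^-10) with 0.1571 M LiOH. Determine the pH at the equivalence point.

n(C6H5OH) = 0.2754 x 0.03916 = 0.01078 mol; V(LiOH) at equivalence = 0.01078/0.1571 = 0.06865 L.
At equivalence all the acid is converted to C6H5O-; total volume = 0.03916 + 0.06865 = 0.1078 L, so [C6H5O-] = 0.01078/0.1078 = 0.1000 M.
Kb = Kw/Ka = 1.0e-14 / 1.0 x 10^-10 = 0.000100.
[OH^-] = sqrt(Kb x [C6H5O-]) = sqrt(0.000100 x 0.1000) = 0.00316 M.
pOH = 2.50, so pH = 14.00 - 2.50 = 11.50.

11.50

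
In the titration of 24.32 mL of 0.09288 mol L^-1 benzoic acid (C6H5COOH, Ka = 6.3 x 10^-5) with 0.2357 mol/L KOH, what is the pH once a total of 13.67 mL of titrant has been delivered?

n(acid) = 0.09288 x 0.02432 = 0.002259 mol; n(KOH) added = 0.2357 x 0.01367 = 0.003222 mol.
Base is in excess by 0.003222 - 0.002259 = 0.0009632 mol in a total volume of 0.03799 L.
[OH^-] = 0.0009632/0.03799 = 0.02535 M, so pOH = 1.60 and pH = 14.00 - 1.60 = 12.40.

12.40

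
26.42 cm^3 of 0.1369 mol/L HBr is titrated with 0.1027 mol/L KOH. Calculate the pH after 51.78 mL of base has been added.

12.34

n(acid) = 0.1369 x 0.02642 = 0.003617 mol; n(KOH) added = 0.1027 x 0.05178 = 0.005318 mol.
Base is in excess by 0.005318 - 0.003617 = 0.001701 mol in a total volume of 0.07820 L.
[OH^-] = 0.001701/0.07820 = 0.02175 M, so pOH = 1.66 and pH = 14.00 - 1.66 = 12.34.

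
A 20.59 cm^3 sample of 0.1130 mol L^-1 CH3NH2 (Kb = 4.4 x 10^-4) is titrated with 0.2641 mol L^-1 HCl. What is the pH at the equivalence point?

5.87

n(CH3NH2) = 0.1130 x 0.02059 = 0.002327 mol; V(HCl) at equivalence = 0.002327/0.2641 = 0.008810 L.
At equivalence the base is fully converted to CH3NH3+; total volume = 0.02940 L, so [CH3NH3+] = 0.002327/0.02940 = 0.07914 M.
Ka(CH3NH3+) = Kw/Kb = 1.0e-14 / 4.4 x 10^-4 = 2.27e-11.
[H^+] = sqrt(Ka x [CH3NH3+]) = sqrt(2.27e-11 x 0.07914) = 1.34e-6 M.
pH = -log(1.34e-6) = 5.87.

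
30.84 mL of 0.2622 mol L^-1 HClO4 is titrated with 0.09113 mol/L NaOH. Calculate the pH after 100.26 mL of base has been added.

n(acid) = 0.2622 x 0.03084 = 0.008086 mol; n(NaOH) added = 0.09113 x 0.1003 = 0.009137 mol.
Base is in excess by 0.009137 - 0.008086 = 0.001050 mol in a total volume of 0.1311 L.
[OH^-] = 0.001050/0.1311 = 0.008013 M, so pOH = 2.10 and pH = 14.00 - 2.10 = 11.90.

11.90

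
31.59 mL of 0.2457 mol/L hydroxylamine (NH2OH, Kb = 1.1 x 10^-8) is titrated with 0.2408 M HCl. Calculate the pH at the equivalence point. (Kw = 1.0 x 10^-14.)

3.48

n(NH2OH) = 0.2457 x 0.03159 = 0.007762 mol; V(HCl) at equivalence = 0.007762/0.2408 = 0.03223 L.
At equivalence the base is fully converted to NH3OH+; total volume = 0.06382 L, so [NH3OH+] = 0.007762/0.06382 = 0.1216 M.
Ka(NH3OH+) = Kw/Kb = 1.0e-14 / 1.1 x 10^-8 = 9.09e-7.
[H^+] = sqrt(Ka x [NH3OH+]) = sqrt(9.09e-7 x 0.1216) = 0.000333 M.
pH = -log(0.000333) = 3.48.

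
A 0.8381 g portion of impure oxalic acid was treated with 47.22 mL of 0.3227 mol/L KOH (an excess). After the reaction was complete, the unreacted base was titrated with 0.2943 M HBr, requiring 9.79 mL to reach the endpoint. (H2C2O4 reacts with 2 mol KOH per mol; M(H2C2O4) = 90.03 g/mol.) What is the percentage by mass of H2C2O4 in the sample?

Total n(KOH) added = 0.3227 x 0.04722 = 0.01524 mol.
n(HBr) used = 0.2943 x 0.009790 = 0.002881 mol, which equals the excess n(KOH).
So n(KOH) consumed by the sample = 0.01524 - 0.002881 = 0.01236 mol.
n(H2C2O4) = 0.01236 / 2 = 0.006178 mol.
mass H2C2O4 = 0.006178 x 90.03 = 0.5562 g, so %H2C2O4 = 0.5562/0.8381 x 100 = 66.4%.

66.4%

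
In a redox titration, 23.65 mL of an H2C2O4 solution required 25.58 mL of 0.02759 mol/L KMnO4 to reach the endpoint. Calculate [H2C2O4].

0.0746 M

n(KMnO4) = 0.02759 x 0.02558 = 0.0007058 mol.
From the balanced equation, 2 mol KMnO4 reacts with 5 mol H2C2O4, so n(H2C2O4) = 0.0007058 x 5/2 = 0.001764 mol.
[H2C2O4] = 0.001764 / 0.02365 L = 0.0746 M.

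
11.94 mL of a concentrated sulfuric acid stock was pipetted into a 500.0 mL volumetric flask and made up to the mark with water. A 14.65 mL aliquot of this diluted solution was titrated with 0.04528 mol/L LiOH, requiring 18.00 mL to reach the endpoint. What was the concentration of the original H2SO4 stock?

1.16 M

n(LiOH) = 0.04528 x 0.01800 = 0.0008150 mol.
n(H2SO4) in the aliquot = 0.0008150 x 1/2 = 0.0004075 mol.
[diluted H2SO4] = 0.0004075 / 0.01465 = 0.02782 M.
Dilution factor = 500.0/11.94 = 41.88, so [stock] = 0.02782 x 41.88 = 1.16 M.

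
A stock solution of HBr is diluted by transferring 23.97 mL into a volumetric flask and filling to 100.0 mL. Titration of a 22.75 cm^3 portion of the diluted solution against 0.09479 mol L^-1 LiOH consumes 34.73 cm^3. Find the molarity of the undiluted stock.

0.604 M

n(LiOH) = 0.09479 x 0.03473 = 0.003292 mol.
n(HBr) in the aliquot = 0.003292 mol.
[diluted HBr] = 0.003292 / 0.02275 = 0.1447 M.
Dilution factor = 100.0/23.97 = 4.172, so [stock] = 0.1447 x 4.172 = 0.604 M.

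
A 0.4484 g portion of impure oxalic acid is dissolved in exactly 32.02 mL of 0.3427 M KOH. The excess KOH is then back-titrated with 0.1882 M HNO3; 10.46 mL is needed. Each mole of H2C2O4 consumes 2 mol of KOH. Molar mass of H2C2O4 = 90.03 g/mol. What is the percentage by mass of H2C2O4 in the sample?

90.4%

Total n(KOH) added = 0.3427 x 0.03202 = 0.01097 mol.
n(HNO3) used = 0.1882 x 0.01046 = 0.001969 mol, which equals the excess n(KOH).
So n(KOH) consumed by the sample = 0.01097 - 0.001969 = 0.009005 mol.
n(H2C2O4) = 0.009005 / 2 = 0.004502 mol.
mass H2C2O4 = 0.004502 x 90.03 = 0.4053 g, so %H2C2O4 = 0.4053/0.4484 x 100 = 90.4%.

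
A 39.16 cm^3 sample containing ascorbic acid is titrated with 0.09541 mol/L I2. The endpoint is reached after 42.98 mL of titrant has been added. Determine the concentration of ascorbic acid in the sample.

n(I2) = 0.09541 x 0.04298 = 0.004101 mol.
From the balanced equation, 1 mol I2 reacts with 1 mol ascorbic acid, so n(ascorbic acid) = 0.004101 x 1/1 = 0.004101 mol.
[ascorbic acid] = 0.004101 / 0.03916 L = 0.105 M.

0.105 M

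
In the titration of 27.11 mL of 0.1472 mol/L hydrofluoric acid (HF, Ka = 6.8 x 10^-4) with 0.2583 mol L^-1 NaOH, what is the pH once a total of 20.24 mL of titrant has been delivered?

12.42

n(acid) = 0.1472 x 0.02711 = 0.003991 mol; n(NaOH) added = 0.2583 x 0.02024 = 0.005228 mol.
Base is in excess by 0.005228 - 0.003991 = 0.001237 mol in a total volume of 0.04735 L.
[OH^-] = 0.001237/0.04735 = 0.02613 M, so pOH = 1.58 and pH = 14.00 - 1.58 = 12.42.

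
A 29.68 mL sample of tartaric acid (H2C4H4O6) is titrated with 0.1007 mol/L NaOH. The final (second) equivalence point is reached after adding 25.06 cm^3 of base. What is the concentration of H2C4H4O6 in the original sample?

0.0425 M

n(NaOH) = 0.1007 x 0.02506 = 0.002524 mol.
At the final (second) equivalence point, 2 mol OH^- react per mol H2C4H4O6, so n(H2C4H4O6) = 0.002524 / 2 = 0.001262 mol.
[H2C4H4O6] = 0.001262 / 0.02968 L = 0.0425 M.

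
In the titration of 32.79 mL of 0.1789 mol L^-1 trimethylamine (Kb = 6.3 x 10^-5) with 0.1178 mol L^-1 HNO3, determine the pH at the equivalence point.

n((CH3)3N) = 0.1789 x 0.03279 = 0.005866 mol; V(HNO3) at equivalence = 0.005866/0.1178 = 0.04980 L.
At equivalence the base is fully converted to (CH3)3NH+; total volume = 0.08259 L, so [(CH3)3NH+] = 0.005866/0.08259 = 0.07103 M.
Ka((CH3)3NH+) = Kw/Kb = 1.0e-14 / 6.3 x 10^-5 = 1.59e-10.
[H^+] = sqrt(Ka x [(CH3)3NH+]) = sqrt(1.59e-10 x 0.07103) = 3.36e-6 M.
pH = -log(3.36e-6) = 5.47.

5.47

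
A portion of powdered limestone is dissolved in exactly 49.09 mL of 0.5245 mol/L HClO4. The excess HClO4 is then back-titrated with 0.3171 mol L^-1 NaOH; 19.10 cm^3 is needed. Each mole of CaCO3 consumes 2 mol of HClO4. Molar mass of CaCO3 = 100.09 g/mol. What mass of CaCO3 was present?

Total n(HClO4) added = 0.5245 x 0.04909 = 0.02575 mol.
n(NaOH) used = 0.3171 x 0.01910 = 0.006057 mol, which equals the excess n(HClO4).
So n(HClO4) consumed by the sample = 0.02575 - 0.006057 = 0.01969 mol.
n(CaCO3) = 0.01969 / 2 = 0.009846 mol.
mass = 0.009846 mol x 100.09 g/mol = 0.985 g.

0.985 g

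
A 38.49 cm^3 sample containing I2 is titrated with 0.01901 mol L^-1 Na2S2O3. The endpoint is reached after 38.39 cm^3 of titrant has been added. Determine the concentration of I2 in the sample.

n(Na2S2O3) = 0.01901 x 0.03839 = 0.0007298 mol.
From the balanced equation, 2 mol Na2S2O3 reacts with 1 mol I2, so n(I2) = 0.0007298 x 1/2 = 0.0003649 mol.
[I2] = 0.0003649 / 0.03849 L = 0.00948 M.

0.00948 M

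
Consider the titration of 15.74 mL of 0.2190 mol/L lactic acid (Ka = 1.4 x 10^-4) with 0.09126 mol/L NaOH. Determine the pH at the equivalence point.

8.33

n(HC3H5O3) = 0.2190 x 0.01574 = 0.003447 mol; V(NaOH) at equivalence = 0.003447/0.09126 = 0.03777 L.
At equivalence all the acid is converted to C3H5O3-; total volume = 0.01574 + 0.03777 = 0.05351 L, so [C3H5O3-] = 0.003447/0.05351 = 0.06442 M.
Kb = Kw/Ka = 1.0e-14 / 1.4 x 10^-4 = 7.14e-11.
[OH^-] = sqrt(Kb x [C3H5O3-]) = sqrt(7.14e-11 x 0.06442) = 2.15e-6 M.
pOH = 5.67, so pH = 14.00 - 5.67 = 8.33.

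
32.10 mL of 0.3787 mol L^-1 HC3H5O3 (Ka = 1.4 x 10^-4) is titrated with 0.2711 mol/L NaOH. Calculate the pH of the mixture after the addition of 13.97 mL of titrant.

Initial n(HC3H5O3) = 0.3787 x 0.03210 = 0.01216 mol.
n(NaOH) added = 0.2711 x 0.01397 = 0.003787 mol, converting that many moles of HC3H5O3 to C3H5O3-.
Remaining n(HC3H5O3) = 0.008369 mol; n(C3H5O3-) = 0.003787 mol.
By Henderson-Hasselbalch, pH = pKa + log([A^-]/[HA]) = 3.85 + log(0.003787/0.008369) = 3.85 + (-0.34) = 3.51.

3.51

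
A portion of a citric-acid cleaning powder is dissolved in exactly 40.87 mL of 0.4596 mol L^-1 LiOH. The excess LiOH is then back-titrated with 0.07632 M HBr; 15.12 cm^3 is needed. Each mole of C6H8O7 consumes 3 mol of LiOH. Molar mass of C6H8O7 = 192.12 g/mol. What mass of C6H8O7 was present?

Total n(LiOH) added = 0.4596 x 0.04087 = 0.01878 mol.
n(HBr) used = 0.07632 x 0.01512 = 0.001154 mol, which equals the excess n(LiOH).
So n(LiOH) consumed by the sample = 0.01878 - 0.001154 = 0.01763 mol.
n(C6H8O7) = 0.01763 / 3 = 0.005877 mol.
mass = 0.005877 mol x 192.12 g/mol = 1.13 g.

1.13 g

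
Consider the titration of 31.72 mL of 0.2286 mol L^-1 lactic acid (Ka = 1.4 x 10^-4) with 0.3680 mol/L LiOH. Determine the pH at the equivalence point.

n(HC3H5O3) = 0.2286 x 0.03172 = 0.007251 mol; V(LiOH) at equivalence = 0.007251/0.3680 = 0.01970 L.
At equivalence all the acid is converted to C3H5O3-; total volume = 0.03172 + 0.01970 = 0.05142 L, so [C3H5O3-] = 0.007251/0.05142 = 0.1410 M.
Kb = Kw/Ka = 1.0e-14 / 1.4 x 10^-4 = 7.14e-11.
[OH^-] = sqrt(Kb x [C3H5O3-]) = sqrt(7.14e-11 x 0.1410) = 3.17e-6 M.
pOH = 5.50, so pH = 14.00 - 5.50 = 8.50.

8.50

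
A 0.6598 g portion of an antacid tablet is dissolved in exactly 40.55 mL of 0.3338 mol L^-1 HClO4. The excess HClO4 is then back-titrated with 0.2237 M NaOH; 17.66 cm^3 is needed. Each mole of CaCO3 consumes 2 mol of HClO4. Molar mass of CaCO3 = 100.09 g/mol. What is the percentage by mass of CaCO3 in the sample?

Total n(HClO4) added = 0.3338 x 0.04055 = 0.01354 mol.
n(NaOH) used = 0.2237 x 0.01766 = 0.003951 mol, which equals the excess n(HClO4).
So n(HClO4) consumed by the sample = 0.01354 - 0.003951 = 0.009585 mol.
n(CaCO3) = 0.009585 / 2 = 0.004793 mol.
mass CaCO3 = 0.004793 x 100.09 = 0.4797 g, so %CaCO3 = 0.4797/0.6598 x 100 = 72.7%.

72.7%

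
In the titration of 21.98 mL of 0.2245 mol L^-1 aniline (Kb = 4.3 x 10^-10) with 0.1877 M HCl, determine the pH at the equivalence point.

n(C6H5NH2) = 0.2245 x 0.02198 = 0.004935 mol; V(HCl) at equivalence = 0.004935/0.1877 = 0.02629 L.
At equivalence the base is fully converted to C6H5NH3+; total volume = 0.04827 L, so [C6H5NH3+] = 0.004935/0.04827 = 0.1022 M.
Ka(C6H5NH3+) = Kw/Kb = 1.0e-14 / 4.3 x 10^-10 = 2.33e-5.
[H^+] = sqrt(Ka x [C6H5NH3+]) = sqrt(2.33e-5 x 0.1022) = 0.00154 M.
pH = -log(0.00154) = 2.81.

2.81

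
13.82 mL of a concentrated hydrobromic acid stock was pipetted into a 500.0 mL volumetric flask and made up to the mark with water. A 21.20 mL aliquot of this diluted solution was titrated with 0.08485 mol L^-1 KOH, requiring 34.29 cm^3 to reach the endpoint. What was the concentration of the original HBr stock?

4.97 M

n(KOH) = 0.08485 x 0.03429 = 0.002910 mol.
n(HBr) in the aliquot = 0.002910 mol.
[diluted HBr] = 0.002910 / 0.02120 = 0.1372 M.
Dilution factor = 500.0/13.82 = 36.18, so [stock] = 0.1372 x 36.18 = 4.97 M.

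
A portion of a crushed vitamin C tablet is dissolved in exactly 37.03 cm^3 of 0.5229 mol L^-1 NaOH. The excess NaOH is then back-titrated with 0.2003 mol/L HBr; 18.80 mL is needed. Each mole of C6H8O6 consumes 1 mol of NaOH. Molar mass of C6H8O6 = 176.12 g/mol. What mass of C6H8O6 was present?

2.75 g

Total n(NaOH) added = 0.5229 x 0.03703 = 0.01936 mol.
n(HBr) used = 0.2003 x 0.01880 = 0.003766 mol, which equals the excess n(NaOH).
So n(NaOH) consumed by the sample = 0.01936 - 0.003766 = 0.01560 mol.
n(C6H8O6) = 0.01560 / 1 = 0.01560 mol.
mass = 0.01560 mol x 176.12 g/mol = 2.75 g.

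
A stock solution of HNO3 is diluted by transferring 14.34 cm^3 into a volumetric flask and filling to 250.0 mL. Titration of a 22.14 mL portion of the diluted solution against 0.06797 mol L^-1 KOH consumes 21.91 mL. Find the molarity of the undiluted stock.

1.17 M

n(KOH) = 0.06797 x 0.02191 = 0.001489 mol.
n(HNO3) in the aliquot = 0.001489 mol.
[diluted HNO3] = 0.001489 / 0.02214 = 0.06726 M.
Dilution factor = 250.0/14.34 = 17.43, so [stock] = 0.06726 x 17.43 = 1.17 M.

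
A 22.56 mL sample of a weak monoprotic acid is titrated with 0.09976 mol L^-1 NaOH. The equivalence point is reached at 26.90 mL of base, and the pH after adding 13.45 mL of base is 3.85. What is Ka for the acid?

13.45 mL is half of the equivalence volume, so this is the half-equivalence point where [HA] = [A^-].
At half-equivalence pH = pKa, so pKa = 3.85.
Ka = 10^(-3.85) = 1.4 x 10^-4.

1.4 x 10^-4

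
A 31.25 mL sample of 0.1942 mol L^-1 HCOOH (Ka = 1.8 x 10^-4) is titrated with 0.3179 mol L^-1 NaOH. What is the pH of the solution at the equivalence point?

8.41

n(HCOOH) = 0.1942 x 0.03125 = 0.006069 mol; V(NaOH) at equivalence = 0.006069/0.3179 = 0.01909 L.
At equivalence all the acid is converted to HCOO-; total volume = 0.03125 + 0.01909 = 0.05034 L, so [HCOO-] = 0.006069/0.05034 = 0.1206 M.
Kb = Kw/Ka = 1.0e-14 / 1.8 x 10^-4 = 5.56e-11.
[OH^-] = sqrt(Kb x [HCOO-]) = sqrt(5.56e-11 x 0.1206) = 2.59e-6 M.
pOH = 5.59, so pH = 14.00 - 5.59 = 8.41.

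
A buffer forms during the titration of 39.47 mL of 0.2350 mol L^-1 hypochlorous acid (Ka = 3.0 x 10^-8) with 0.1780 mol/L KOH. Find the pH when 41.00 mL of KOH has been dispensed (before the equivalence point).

8.09

Initial n(HClO) = 0.2350 x 0.03947 = 0.009275 mol.
n(KOH) added = 0.1780 x 0.04100 = 0.007298 mol, converting that many moles of HClO to ClO-.
Remaining n(HClO) = 0.001977 mol; n(ClO-) = 0.007298 mol.
By Henderson-Hasselbalch, pH = pKa + log([A^-]/[HA]) = 7.52 + log(0.007298/0.001977) = 7.52 + (+0.57) = 8.09.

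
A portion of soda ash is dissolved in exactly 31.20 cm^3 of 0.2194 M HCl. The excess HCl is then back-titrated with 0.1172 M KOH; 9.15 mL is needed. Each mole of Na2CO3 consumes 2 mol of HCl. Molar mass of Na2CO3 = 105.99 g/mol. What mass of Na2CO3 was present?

0.306 g

Total n(HCl) added = 0.2194 x 0.03120 = 0.006845 mol.
n(KOH) used = 0.1172 x 0.009150 = 0.001072 mol, which equals the excess n(HCl).
So n(HCl) consumed by the sample = 0.006845 - 0.001072 = 0.005773 mol.
n(Na2CO3) = 0.005773 / 2 = 0.002886 mol.
mass = 0.002886 mol x 105.99 g/mol = 0.306 g.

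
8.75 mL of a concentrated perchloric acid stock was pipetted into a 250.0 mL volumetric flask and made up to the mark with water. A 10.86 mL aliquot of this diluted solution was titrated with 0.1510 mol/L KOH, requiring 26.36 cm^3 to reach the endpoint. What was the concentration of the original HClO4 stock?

n(KOH) = 0.1510 x 0.02636 = 0.003980 mol.
n(HClO4) in the aliquot = 0.003980 mol.
[diluted HClO4] = 0.003980 / 0.01086 = 0.3665 M.
Dilution factor = 250.0/8.750 = 28.57, so [stock] = 0.3665 x 28.57 = 10.5 M.

10.5 M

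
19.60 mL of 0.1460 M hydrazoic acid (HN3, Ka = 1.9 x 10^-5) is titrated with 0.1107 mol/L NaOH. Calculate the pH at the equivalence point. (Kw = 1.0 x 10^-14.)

8.76

n(HN3) = 0.1460 x 0.01960 = 0.002862 mol; V(NaOH) at equivalence = 0.002862/0.1107 = 0.02585 L.
At equivalence all the acid is converted to N3-; total volume = 0.01960 + 0.02585 = 0.04545 L, so [N3-] = 0.002862/0.04545 = 0.06296 M.
Kb = Kw/Ka = 1.0e-14 / 1.9 x 10^-5 = 5.26e-10.
[OH^-] = sqrt(Kb x [N3-]) = sqrt(5.26e-10 x 0.06296) = 5.76e-6 M.
pOH = 5.24, so pH = 14.00 - 5.24 = 8.76.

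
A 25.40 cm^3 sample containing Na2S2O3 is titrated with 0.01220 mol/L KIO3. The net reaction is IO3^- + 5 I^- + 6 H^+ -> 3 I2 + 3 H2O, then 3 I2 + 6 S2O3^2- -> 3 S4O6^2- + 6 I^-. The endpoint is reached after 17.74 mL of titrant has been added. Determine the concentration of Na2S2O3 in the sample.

n(KIO3) = 0.01220 x 0.01774 = 0.0002164 mol.
From the balanced equation, 1 mol KIO3 reacts with 6 mol Na2S2O3, so n(Na2S2O3) = 0.0002164 x 6/1 = 0.001299 mol.
[Na2S2O3] = 0.001299 / 0.02540 L = 0.0511 M.

0.0511 M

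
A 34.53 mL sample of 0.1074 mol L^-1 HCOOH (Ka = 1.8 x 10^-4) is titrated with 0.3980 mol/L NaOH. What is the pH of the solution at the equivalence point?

n(HCOOH) = 0.1074 x 0.03453 = 0.003709 mol; V(NaOH) at equivalence = 0.003709/0.3980 = 0.009318 L.
At equivalence all the acid is converted to HCOO-; total volume = 0.03453 + 0.009318 = 0.04385 L, so [HCOO-] = 0.003709/0.04385 = 0.08458 M.
Kb = Kw/Ka = 1.0e-14 / 1.8 x 10^-4 = 5.56e-11.
[OH^-] = sqrt(Kb x [HCOO-]) = sqrt(5.56e-11 x 0.08458) = 2.17e-6 M.
pOH = 5.66, so pH = 14.00 - 5.66 = 8.34.

8.34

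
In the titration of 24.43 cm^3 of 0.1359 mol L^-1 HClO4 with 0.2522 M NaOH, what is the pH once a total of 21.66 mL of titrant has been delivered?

12.67

n(acid) = 0.1359 x 0.02443 = 0.003320 mol; n(NaOH) added = 0.2522 x 0.02166 = 0.005463 mol.
Base is in excess by 0.005463 - 0.003320 = 0.002143 mol in a total volume of 0.04609 L.
[OH^-] = 0.002143/0.04609 = 0.04649 M, so pOH = 1.33 and pH = 14.00 - 1.33 = 12.67.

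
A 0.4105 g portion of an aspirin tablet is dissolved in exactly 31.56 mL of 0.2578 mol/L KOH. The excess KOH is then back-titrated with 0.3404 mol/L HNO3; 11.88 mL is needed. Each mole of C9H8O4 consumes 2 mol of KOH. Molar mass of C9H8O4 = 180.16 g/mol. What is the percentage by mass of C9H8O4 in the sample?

89.8%

Total n(KOH) added = 0.2578 x 0.03156 = 0.008136 mol.
n(HNO3) used = 0.3404 x 0.01188 = 0.004044 mol, which equals the excess n(KOH).
So n(KOH) consumed by the sample = 0.008136 - 0.004044 = 0.004092 mol.
n(C9H8O4) = 0.004092 / 2 = 0.002046 mol.
mass C9H8O4 = 0.002046 x 180.16 = 0.3686 g, so %C9H8O4 = 0.3686/0.4105 x 100 = 89.8%.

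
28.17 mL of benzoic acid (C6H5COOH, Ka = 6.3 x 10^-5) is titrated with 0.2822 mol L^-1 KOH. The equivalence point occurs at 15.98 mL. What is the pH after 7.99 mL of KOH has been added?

7.99 mL is exactly half the equivalence volume (15.98/2), i.e. the half-equivalence point.
There, n(HA) = n(A^-), so pH = pKa = -log(6.3 x 10^-5) = 4.20.

4.20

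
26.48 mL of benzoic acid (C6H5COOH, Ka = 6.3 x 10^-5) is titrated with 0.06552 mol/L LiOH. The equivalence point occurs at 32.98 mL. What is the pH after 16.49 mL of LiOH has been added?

16.49 mL is exactly half the equivalence volume (32.98/2), i.e. the half-equivalence point.
There, n(HA) = n(A^-), so pH = pKa = -log(6.3 x 10^-5) = 4.20.

4.20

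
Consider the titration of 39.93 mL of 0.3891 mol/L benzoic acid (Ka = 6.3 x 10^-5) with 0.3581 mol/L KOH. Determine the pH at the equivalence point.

n(C6H5COOH) = 0.3891 x 0.03993 = 0.01554 mol; V(KOH) at equivalence = 0.01554/0.3581 = 0.04339 L.
At equivalence all the acid is converted to C6H5COO-; total volume = 0.03993 + 0.04339 = 0.08332 L, so [C6H5COO-] = 0.01554/0.08332 = 0.1865 M.
Kb = Kw/Ka = 1.0e-14 / 6.3 x 10^-5 = 1.59e-10.
[OH^-] = sqrt(Kb x [C6H5COO-]) = sqrt(1.59e-10 x 0.1865) = 5.44e-6 M.
pOH = 5.26, so pH = 14.00 - 5.26 = 8.74.

8.74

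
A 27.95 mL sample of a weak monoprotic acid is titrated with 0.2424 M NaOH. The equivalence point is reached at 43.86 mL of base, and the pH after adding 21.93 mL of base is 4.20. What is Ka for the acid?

6.3 x 10^-5

21.93 mL is half of the equivalence volume, so this is the half-equivalence point where [HA] = [A^-].
At half-equivalence pH = pKa, so pKa = 4.20.
Ka = 10^(-4.20) = 6.3 x 10^-5.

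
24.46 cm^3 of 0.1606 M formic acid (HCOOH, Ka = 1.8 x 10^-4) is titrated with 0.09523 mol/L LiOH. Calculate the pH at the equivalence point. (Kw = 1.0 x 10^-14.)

n(HCOOH) = 0.1606 x 0.02446 = 0.003928 mol; V(LiOH) at equivalence = 0.003928/0.09523 = 0.04125 L.
At equivalence all the acid is converted to HCOO-; total volume = 0.02446 + 0.04125 = 0.06571 L, so [HCOO-] = 0.003928/0.06571 = 0.05978 M.
Kb = Kw/Ka = 1.0e-14 / 1.8 x 10^-4 = 5.56e-11.
[OH^-] = sqrt(Kb x [HCOO-]) = sqrt(5.56e-11 x 0.05978) = 1.82e-6 M.
pOH = 5.74, so pH = 14.00 - 5.74 = 8.26.

8.26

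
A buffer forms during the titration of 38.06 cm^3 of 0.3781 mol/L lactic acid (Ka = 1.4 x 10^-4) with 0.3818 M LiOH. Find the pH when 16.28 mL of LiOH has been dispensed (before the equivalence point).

3.73

Initial n(HC3H5O3) = 0.3781 x 0.03806 = 0.01439 mol.
n(LiOH) added = 0.3818 x 0.01628 = 0.006216 mol, converting that many moles of HC3H5O3 to C3H5O3-.
Remaining n(HC3H5O3) = 0.008175 mol; n(C3H5O3-) = 0.006216 mol.
By Henderson-Hasselbalch, pH = pKa + log([A^-]/[HA]) = 3.85 + log(0.006216/0.008175) = 3.85 + (-0.12) = 3.73.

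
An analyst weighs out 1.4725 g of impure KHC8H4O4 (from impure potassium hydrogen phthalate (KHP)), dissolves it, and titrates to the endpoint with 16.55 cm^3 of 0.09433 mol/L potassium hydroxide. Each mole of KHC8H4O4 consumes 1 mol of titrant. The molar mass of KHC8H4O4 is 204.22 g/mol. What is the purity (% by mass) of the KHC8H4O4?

21.7%

n(KOH) = 0.09433 x 0.01655 = 0.001561 mol.
n(KHC8H4O4) = 0.001561 / 1 = 0.001561 mol.
mass of KHC8H4O4 = 0.001561 x 204.22 = 0.3188 g.
% purity = 0.3188 / 1.4725 x 100 = 21.7%.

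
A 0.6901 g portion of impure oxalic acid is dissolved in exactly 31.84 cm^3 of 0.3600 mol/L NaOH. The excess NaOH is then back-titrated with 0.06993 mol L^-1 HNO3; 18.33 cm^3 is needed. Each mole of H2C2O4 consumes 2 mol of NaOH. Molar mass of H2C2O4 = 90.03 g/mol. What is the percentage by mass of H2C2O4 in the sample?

Total n(NaOH) added = 0.3600 x 0.03184 = 0.01146 mol.
n(HNO3) used = 0.06993 x 0.01833 = 0.001282 mol, which equals the excess n(NaOH).
So n(NaOH) consumed by the sample = 0.01146 - 0.001282 = 0.01018 mol.
n(H2C2O4) = 0.01018 / 2 = 0.005090 mol.
mass H2C2O4 = 0.005090 x 90.03 = 0.4583 g, so %H2C2O4 = 0.4583/0.6901 x 100 = 66.4%.

66.4%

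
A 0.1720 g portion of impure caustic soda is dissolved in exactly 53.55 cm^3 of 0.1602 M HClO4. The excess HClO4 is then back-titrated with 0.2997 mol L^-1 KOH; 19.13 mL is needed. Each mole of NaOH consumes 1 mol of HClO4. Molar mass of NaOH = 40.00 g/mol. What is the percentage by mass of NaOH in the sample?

Total n(HClO4) added = 0.1602 x 0.05355 = 0.008579 mol.
n(KOH) used = 0.2997 x 0.01913 = 0.005733 mol, which equals the excess n(HClO4).
So n(HClO4) consumed by the sample = 0.008579 - 0.005733 = 0.002845 mol.
n(NaOH) = 0.002845 / 1 = 0.002845 mol.
mass NaOH = 0.002845 x 40.00 = 0.1138 g, so %NaOH = 0.1138/0.1720 x 100 = 66.2%.

66.2%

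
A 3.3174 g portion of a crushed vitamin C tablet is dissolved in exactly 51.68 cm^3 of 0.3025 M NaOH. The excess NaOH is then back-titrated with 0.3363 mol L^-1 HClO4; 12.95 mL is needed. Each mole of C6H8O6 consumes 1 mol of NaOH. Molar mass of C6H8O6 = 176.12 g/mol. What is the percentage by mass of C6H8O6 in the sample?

Total n(NaOH) added = 0.3025 x 0.05168 = 0.01563 mol.
n(HClO4) used = 0.3363 x 0.01295 = 0.004355 mol, which equals the excess n(NaOH).
So n(NaOH) consumed by the sample = 0.01563 - 0.004355 = 0.01128 mol.
n(C6H8O6) = 0.01128 / 1 = 0.01128 mol.
mass C6H8O6 = 0.01128 x 176.12 = 1.986 g, so %C6H8O6 = 1.986/3.3174 x 100 = 59.9%.

59.9%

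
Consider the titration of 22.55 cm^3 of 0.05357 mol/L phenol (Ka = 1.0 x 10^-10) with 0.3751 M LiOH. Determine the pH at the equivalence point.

11.34

n(C6H5OH) = 0.05357 x 0.02255 = 0.001208 mol; V(LiOH) at equivalence = 0.001208/0.3751 = 0.003220 L.
At equivalence all the acid is converted to C6H5O-; total volume = 0.02255 + 0.003220 = 0.02577 L, so [C6H5O-] = 0.001208/0.02577 = 0.04688 M.
Kb = Kw/Ka = 1.0e-14 / 1.0 x 10^-10 = 0.000100.
[OH^-] = sqrt(Kb x [C6H5O-]) = sqrt(0.000100 x 0.04688) = 0.00217 M.
pOH = 2.66, so pH = 14.00 - 2.66 = 11.34.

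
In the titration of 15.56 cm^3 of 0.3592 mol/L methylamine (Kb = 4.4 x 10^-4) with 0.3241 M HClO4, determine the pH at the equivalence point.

n(CH3NH2) = 0.3592 x 0.01556 = 0.005589 mol; V(HClO4) at equivalence = 0.005589/0.3241 = 0.01725 L.
At equivalence the base is fully converted to CH3NH3+; total volume = 0.03281 L, so [CH3NH3+] = 0.005589/0.03281 = 0.1704 M.
Ka(CH3NH3+) = Kw/Kb = 1.0e-14 / 4.4 x 10^-4 = 2.27e-11.
[H^+] = sqrt(Ka x [CH3NH3+]) = sqrt(2.27e-11 x 0.1704) = 1.97e-6 M.
pH = -log(1.97e-6) = 5.71.

5.71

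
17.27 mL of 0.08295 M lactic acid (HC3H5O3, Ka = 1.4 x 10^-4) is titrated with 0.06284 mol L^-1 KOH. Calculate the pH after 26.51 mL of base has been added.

n(acid) = 0.08295 x 0.01727 = 0.001433 mol; n(KOH) added = 0.06284 x 0.02651 = 0.001666 mol.
Base is in excess by 0.001666 - 0.001433 = 0.0002333 mol in a total volume of 0.04378 L.
[OH^-] = 0.0002333/0.04378 = 0.005330 M, so pOH = 2.27 and pH = 14.00 - 2.27 = 11.73.

11.73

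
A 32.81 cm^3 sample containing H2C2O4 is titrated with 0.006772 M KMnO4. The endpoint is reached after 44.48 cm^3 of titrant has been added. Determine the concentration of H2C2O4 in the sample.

n(KMnO4) = 0.006772 x 0.04448 = 0.0003012 mol.
From the balanced equation, 2 mol KMnO4 reacts with 5 mol H2C2O4, so n(H2C2O4) = 0.0003012 x 5/2 = 0.0007530 mol.
[H2C2O4] = 0.0007530 / 0.03281 L = 0.0230 M.

0.0230 M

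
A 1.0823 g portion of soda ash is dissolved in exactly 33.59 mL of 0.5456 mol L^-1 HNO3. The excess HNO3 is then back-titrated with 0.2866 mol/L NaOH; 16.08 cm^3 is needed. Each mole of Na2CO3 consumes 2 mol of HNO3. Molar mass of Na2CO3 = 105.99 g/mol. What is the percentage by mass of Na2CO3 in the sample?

67.2%

Total n(HNO3) added = 0.5456 x 0.03359 = 0.01833 mol.
n(NaOH) used = 0.2866 x 0.01608 = 0.004609 mol, which equals the excess n(HNO3).
So n(HNO3) consumed by the sample = 0.01833 - 0.004609 = 0.01372 mol.
n(Na2CO3) = 0.01372 / 2 = 0.006859 mol.
mass Na2CO3 = 0.006859 x 105.99 = 0.7270 g, so %Na2CO3 = 0.7270/1.0823 x 100 = 67.2%.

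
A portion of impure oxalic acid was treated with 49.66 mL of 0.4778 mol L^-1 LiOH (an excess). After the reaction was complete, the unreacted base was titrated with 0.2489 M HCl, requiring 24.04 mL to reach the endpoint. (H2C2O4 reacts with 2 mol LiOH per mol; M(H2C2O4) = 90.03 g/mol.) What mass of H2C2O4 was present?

Total n(LiOH) added = 0.4778 x 0.04966 = 0.02373 mol.
n(HCl) used = 0.2489 x 0.02404 = 0.005984 mol, which equals the excess n(LiOH).
So n(LiOH) consumed by the sample = 0.02373 - 0.005984 = 0.01774 mol.
n(H2C2O4) = 0.01774 / 2 = 0.008872 mol.
mass = 0.008872 mol x 90.03 g/mol = 0.799 g.

0.799 g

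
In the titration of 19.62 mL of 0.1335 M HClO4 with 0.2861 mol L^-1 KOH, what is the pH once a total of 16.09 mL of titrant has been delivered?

12.74

n(acid) = 0.1335 x 0.01962 = 0.002619 mol; n(KOH) added = 0.2861 x 0.01609 = 0.004603 mol.
Base is in excess by 0.004603 - 0.002619 = 0.001984 mol in a total volume of 0.03571 L.
[OH^-] = 0.001984/0.03571 = 0.05556 M, so pOH = 1.26 and pH = 14.00 - 1.26 = 12.74.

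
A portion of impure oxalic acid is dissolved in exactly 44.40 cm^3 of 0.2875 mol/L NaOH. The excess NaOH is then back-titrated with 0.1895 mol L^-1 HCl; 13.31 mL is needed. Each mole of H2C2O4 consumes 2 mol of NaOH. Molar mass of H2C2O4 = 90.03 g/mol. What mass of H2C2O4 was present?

0.461 g

Total n(NaOH) added = 0.2875 x 0.04440 = 0.01276 mol.
n(HCl) used = 0.1895 x 0.01331 = 0.002522 mol, which equals the excess n(NaOH).
So n(NaOH) consumed by the sample = 0.01276 - 0.002522 = 0.01024 mol.
n(H2C2O4) = 0.01024 / 2 = 0.005121 mol.
mass = 0.005121 mol x 90.03 g/mol = 0.461 g.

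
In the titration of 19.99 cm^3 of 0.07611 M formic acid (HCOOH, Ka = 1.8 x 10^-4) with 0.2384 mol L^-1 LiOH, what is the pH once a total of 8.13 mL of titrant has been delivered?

n(acid) = 0.07611 x 0.01999 = 0.001521 mol; n(LiOH) added = 0.2384 x 0.008130 = 0.001938 mol.
Base is in excess by 0.001938 - 0.001521 = 0.0004168 mol in a total volume of 0.02812 L.
[OH^-] = 0.0004168/0.02812 = 0.01482 M, so pOH = 1.83 and pH = 14.00 - 1.83 = 12.17.

12.17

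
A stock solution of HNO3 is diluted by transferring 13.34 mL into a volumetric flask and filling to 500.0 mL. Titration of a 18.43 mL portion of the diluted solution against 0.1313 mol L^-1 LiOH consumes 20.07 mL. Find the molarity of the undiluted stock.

5.36 M

n(LiOH) = 0.1313 x 0.02007 = 0.002635 mol.
n(HNO3) in the aliquot = 0.002635 mol.
[diluted HNO3] = 0.002635 / 0.01843 = 0.1430 M.
Dilution factor = 500.0/13.34 = 37.48, so [stock] = 0.1430 x 37.48 = 5.36 M.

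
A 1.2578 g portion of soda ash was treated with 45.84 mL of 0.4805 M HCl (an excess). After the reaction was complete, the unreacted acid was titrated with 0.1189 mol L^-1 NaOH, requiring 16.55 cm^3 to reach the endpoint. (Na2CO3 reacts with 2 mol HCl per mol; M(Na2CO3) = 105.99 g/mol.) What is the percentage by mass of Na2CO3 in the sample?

84.5%

Total n(HCl) added = 0.4805 x 0.04584 = 0.02203 mol.
n(NaOH) used = 0.1189 x 0.01655 = 0.001968 mol, which equals the excess n(HCl).
So n(HCl) consumed by the sample = 0.02203 - 0.001968 = 0.02006 mol.
n(Na2CO3) = 0.02006 / 2 = 0.01003 mol.
mass Na2CO3 = 0.01003 x 105.99 = 1.063 g, so %Na2CO3 = 1.063/1.2578 x 100 = 84.5%.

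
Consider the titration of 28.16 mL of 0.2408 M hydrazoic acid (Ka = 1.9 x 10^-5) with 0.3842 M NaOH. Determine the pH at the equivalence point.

n(HN3) = 0.2408 x 0.02816 = 0.006781 mol; V(NaOH) at equivalence = 0.006781/0.3842 = 0.01765 L.
At equivalence all the acid is converted to N3-; total volume = 0.02816 + 0.01765 = 0.04581 L, so [N3-] = 0.006781/0.04581 = 0.1480 M.
Kb = Kw/Ka = 1.0e-14 / 1.9 x 10^-5 = 5.26e-10.
[OH^-] = sqrt(Kb x [N3-]) = sqrt(5.26e-10 x 0.1480) = 8.83e-6 M.
pOH = 5.05, so pH = 14.00 - 5.05 = 8.95.

8.95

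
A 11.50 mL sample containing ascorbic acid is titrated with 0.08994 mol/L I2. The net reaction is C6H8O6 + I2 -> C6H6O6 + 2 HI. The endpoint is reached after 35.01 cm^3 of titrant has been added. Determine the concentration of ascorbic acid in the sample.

n(I2) = 0.08994 x 0.03501 = 0.003149 mol.
From the balanced equation, 1 mol I2 reacts with 1 mol ascorbic acid, so n(ascorbic acid) = 0.003149 x 1/1 = 0.003149 mol.
[ascorbic acid] = 0.003149 / 0.01150 L = 0.274 M.

0.274 M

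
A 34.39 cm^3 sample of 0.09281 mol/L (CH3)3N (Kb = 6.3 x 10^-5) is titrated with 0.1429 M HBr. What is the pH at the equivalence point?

5.52

n((CH3)3N) = 0.09281 x 0.03439 = 0.003192 mol; V(HBr) at equivalence = 0.003192/0.1429 = 0.02234 L.
At equivalence the base is fully converted to (CH3)3NH+; total volume = 0.05673 L, so [(CH3)3NH+] = 0.003192/0.05673 = 0.05627 M.
Ka((CH3)3NH+) = Kw/Kb = 1.0e-14 / 6.3 x 10^-5 = 1.59e-10.
[H^+] = sqrt(Ka x [(CH3)3NH+]) = sqrt(1.59e-10 x 0.05627) = 2.99e-6 M.
pH = -log(2.99e-6) = 5.52.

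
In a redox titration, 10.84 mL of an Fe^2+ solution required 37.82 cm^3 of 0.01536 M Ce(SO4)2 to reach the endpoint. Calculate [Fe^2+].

n(Ce(SO4)2) = 0.01536 x 0.03782 = 0.0005809 mol.
From the balanced equation, 1 mol Ce(SO4)2 reacts with 1 mol Fe^2+, so n(Fe^2+) = 0.0005809 x 1/1 = 0.0005809 mol.
[Fe^2+] = 0.0005809 / 0.01084 L = 0.0536 M.

0.0536 M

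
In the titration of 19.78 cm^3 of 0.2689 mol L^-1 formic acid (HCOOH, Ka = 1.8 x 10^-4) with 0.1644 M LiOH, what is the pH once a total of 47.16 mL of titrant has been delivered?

12.56

n(acid) = 0.2689 x 0.01978 = 0.005319 mol; n(LiOH) added = 0.1644 x 0.04716 = 0.007753 mol.
Base is in excess by 0.007753 - 0.005319 = 0.002434 mol in a total volume of 0.06694 L.
[OH^-] = 0.002434/0.06694 = 0.03636 M, so pOH = 1.44 and pH = 14.00 - 1.44 = 12.56.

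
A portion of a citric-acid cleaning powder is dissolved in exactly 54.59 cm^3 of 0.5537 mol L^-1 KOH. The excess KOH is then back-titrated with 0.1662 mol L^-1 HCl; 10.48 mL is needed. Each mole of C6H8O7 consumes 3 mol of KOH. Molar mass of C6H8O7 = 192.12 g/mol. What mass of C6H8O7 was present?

Total n(KOH) added = 0.5537 x 0.05459 = 0.03023 mol.
n(HCl) used = 0.1662 x 0.01048 = 0.001742 mol, which equals the excess n(KOH).
So n(KOH) consumed by the sample = 0.03023 - 0.001742 = 0.02848 mol.
n(C6H8O7) = 0.02848 / 3 = 0.009495 mol.
mass = 0.009495 mol x 192.12 g/mol = 1.82 g.

1.82 g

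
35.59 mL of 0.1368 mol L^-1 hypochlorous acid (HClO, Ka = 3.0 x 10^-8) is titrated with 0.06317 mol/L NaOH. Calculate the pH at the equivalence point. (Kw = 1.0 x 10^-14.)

n(HClO) = 0.1368 x 0.03559 = 0.004869 mol; V(NaOH) at equivalence = 0.004869/0.06317 = 0.07707 L.
At equivalence all the acid is converted to ClO-; total volume = 0.03559 + 0.07707 = 0.1127 L, so [ClO-] = 0.004869/0.1127 = 0.04321 M.
Kb = Kw/Ka = 1.0e-14 / 3.0 x 10^-8 = 3.33e-7.
[OH^-] = sqrt(Kb x [ClO-]) = sqrt(3.33e-7 x 0.04321) = 0.000120 M.
pOH = 3.92, so pH = 14.00 - 3.92 = 10.08.

10.08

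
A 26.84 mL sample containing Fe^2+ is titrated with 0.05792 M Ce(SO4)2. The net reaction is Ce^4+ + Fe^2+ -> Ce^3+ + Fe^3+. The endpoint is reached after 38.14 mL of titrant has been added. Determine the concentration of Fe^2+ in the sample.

n(Ce(SO4)2) = 0.05792 x 0.03814 = 0.002209 mol.
From the balanced equation, 1 mol Ce(SO4)2 reacts with 1 mol Fe^2+, so n(Fe^2+) = 0.002209 x 1/1 = 0.002209 mol.
[Fe^2+] = 0.002209 / 0.02684 L = 0.0823 M.

0.0823 M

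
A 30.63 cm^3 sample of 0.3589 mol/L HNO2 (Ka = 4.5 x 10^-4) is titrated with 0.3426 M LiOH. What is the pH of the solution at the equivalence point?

8.30

n(HNO2) = 0.3589 x 0.03063 = 0.01099 mol; V(LiOH) at equivalence = 0.01099/0.3426 = 0.03209 L.
At equivalence all the acid is converted to NO2-; total volume = 0.03063 + 0.03209 = 0.06272 L, so [NO2-] = 0.01099/0.06272 = 0.1753 M.
Kb = Kw/Ka = 1.0e-14 / 4.5 x 10^-4 = 2.22e-11.
[OH^-] = sqrt(Kb x [NO2-]) = sqrt(2.22e-11 x 0.1753) = 1.97e-6 M.
pOH = 5.70, so pH = 14.00 - 5.70 = 8.30.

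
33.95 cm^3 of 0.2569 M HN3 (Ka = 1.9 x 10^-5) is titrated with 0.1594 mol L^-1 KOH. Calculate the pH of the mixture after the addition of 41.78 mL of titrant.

Initial n(HN3) = 0.2569 x 0.03395 = 0.008722 mol.
n(KOH) added = 0.1594 x 0.04178 = 0.006660 mol, converting that many moles of HN3 to N3-.
Remaining n(HN3) = 0.002062 mol; n(N3-) = 0.006660 mol.
By Henderson-Hasselbalch, pH = pKa + log([A^-]/[HA]) = 4.72 + log(0.006660/0.002062) = 4.72 + (+0.51) = 5.23.

5.23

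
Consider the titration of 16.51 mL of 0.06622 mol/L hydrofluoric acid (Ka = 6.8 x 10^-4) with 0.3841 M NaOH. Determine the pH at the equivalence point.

7.96

n(HF) = 0.06622 x 0.01651 = 0.001093 mol; V(NaOH) at equivalence = 0.001093/0.3841 = 0.002846 L.
At equivalence all the acid is converted to F-; total volume = 0.01651 + 0.002846 = 0.01936 L, so [F-] = 0.001093/0.01936 = 0.05648 M.
Kb = Kw/Ka = 1.0e-14 / 6.8 x 10^-4 = 1.47e-11.
[OH^-] = sqrt(Kb x [F-]) = sqrt(1.47e-11 x 0.05648) = 9.11e-7 M.
pOH = 6.04, so pH = 14.00 - 6.04 = 7.96.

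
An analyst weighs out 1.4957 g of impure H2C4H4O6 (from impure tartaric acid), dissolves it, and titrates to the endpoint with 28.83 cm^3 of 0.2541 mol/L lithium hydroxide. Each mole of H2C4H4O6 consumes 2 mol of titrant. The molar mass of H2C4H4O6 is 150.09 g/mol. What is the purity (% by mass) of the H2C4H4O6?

n(LiOH) = 0.2541 x 0.02883 = 0.007326 mol.
n(H2C4H4O6) = 0.007326 / 2 = 0.003663 mol.
mass of H2C4H4O6 = 0.003663 x 150.09 = 0.5498 g.
% purity = 0.5498 / 1.4957 x 100 = 36.8%.

36.8%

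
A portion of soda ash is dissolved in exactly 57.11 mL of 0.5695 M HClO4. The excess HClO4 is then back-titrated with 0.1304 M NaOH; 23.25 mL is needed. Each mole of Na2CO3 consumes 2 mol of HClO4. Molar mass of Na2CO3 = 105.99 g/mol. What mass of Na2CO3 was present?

Total n(HClO4) added = 0.5695 x 0.05711 = 0.03252 mol.
n(NaOH) used = 0.1304 x 0.02325 = 0.003032 mol, which equals the excess n(HClO4).
So n(HClO4) consumed by the sample = 0.03252 - 0.003032 = 0.02949 mol.
n(Na2CO3) = 0.02949 / 2 = 0.01475 mol.
mass = 0.01475 mol x 105.99 g/mol = 1.56 g.

1.56 g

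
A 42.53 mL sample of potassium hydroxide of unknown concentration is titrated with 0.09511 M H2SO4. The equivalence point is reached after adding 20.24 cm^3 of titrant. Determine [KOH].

n(H2SO4) delivered = 0.09511 x 0.02024 = 0.001925 mol.
The reaction is 2 KOH + 1 H2SO4, so n(KOH) = 0.001925 x 2/1 = 0.003850 mol.
[KOH] = 0.003850 mol / 0.04253 L = 0.0905 M.

0.0905 M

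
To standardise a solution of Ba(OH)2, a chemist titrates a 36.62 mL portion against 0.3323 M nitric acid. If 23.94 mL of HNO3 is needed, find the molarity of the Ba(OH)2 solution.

n(HNO3) delivered = 0.3323 x 0.02394 = 0.007955 mol.
The reaction is 1 Ba(OH)2 + 2 HNO3, so n(Ba(OH)2) = 0.007955 x 1/2 = 0.003978 mol.
[Ba(OH)2] = 0.003978 mol / 0.03662 L = 0.109 M.

0.109 M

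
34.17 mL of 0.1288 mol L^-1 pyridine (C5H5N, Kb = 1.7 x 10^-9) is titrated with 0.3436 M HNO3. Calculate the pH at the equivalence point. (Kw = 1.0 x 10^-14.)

3.13

n(C5H5N) = 0.1288 x 0.03417 = 0.004401 mol; V(HNO3) at equivalence = 0.004401/0.3436 = 0.01281 L.
At equivalence the base is fully converted to C5H5NH+; total volume = 0.04698 L, so [C5H5NH+] = 0.004401/0.04698 = 0.09368 M.
Ka(C5H5NH+) = Kw/Kb = 1.0e-14 / 1.7 x 10^-9 = 5.88e-6.
[H^+] = sqrt(Ka x [C5H5NH+]) = sqrt(5.88e-6 x 0.09368) = 0.000742 M.
pH = -log(0.000742) = 3.13.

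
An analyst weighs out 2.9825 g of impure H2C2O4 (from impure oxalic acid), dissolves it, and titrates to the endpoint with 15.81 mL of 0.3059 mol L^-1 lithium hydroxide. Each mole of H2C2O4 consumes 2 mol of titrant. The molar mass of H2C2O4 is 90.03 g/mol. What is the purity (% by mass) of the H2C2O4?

7.30%

n(LiOH) = 0.3059 x 0.01581 = 0.004836 mol.
n(H2C2O4) = 0.004836 / 2 = 0.002418 mol.
mass of H2C2O4 = 0.002418 x 90.03 = 0.2177 g.
% purity = 0.2177 / 2.9825 x 100 = 7.30%.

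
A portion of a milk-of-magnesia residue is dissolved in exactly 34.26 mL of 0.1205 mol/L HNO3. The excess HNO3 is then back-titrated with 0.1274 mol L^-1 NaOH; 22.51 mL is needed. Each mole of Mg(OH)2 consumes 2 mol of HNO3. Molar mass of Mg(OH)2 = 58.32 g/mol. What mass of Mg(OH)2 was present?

0.0368 g

Total n(HNO3) added = 0.1205 x 0.03426 = 0.004128 mol.
n(NaOH) used = 0.1274 x 0.02251 = 0.002868 mol, which equals the excess n(HNO3).
So n(HNO3) consumed by the sample = 0.004128 - 0.002868 = 0.001261 mol.
n(Mg(OH)2) = 0.001261 / 2 = 0.0006303 mol.
mass = 0.0006303 mol x 58.32 g/mol = 0.0368 g.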